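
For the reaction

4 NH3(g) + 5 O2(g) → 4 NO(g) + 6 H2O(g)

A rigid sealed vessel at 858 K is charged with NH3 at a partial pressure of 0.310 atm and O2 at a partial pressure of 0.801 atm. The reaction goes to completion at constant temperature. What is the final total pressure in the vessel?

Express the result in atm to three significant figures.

With V and T fixed, P_i ∝ n_i, so the mole ratios apply directly to partial pressures at 858 K.
P(O2) required for 0.310 atm of NH3 = (5/4) × 0.310 = 0.3875 atm; available 0.801 atm, so NH3 is limiting.
P(O2) remaining = 0.801 − (5/4) × 0.310 = 0.4135 atm
P(gaseous products) = (4+6)/4 × 0.310 = 0.7750 atm
P_total at 858 K = 0.4135 + 0.7750 = 1.188 atm

1.19 atm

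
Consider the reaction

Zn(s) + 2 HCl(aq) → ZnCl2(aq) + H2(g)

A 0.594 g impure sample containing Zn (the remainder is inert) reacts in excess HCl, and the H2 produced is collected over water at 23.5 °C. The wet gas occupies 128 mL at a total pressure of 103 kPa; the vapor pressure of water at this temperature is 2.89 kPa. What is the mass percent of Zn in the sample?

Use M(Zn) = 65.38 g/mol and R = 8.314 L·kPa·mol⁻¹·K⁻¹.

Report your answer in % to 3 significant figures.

P(H2) = 103 − 2.89 = 100.1 kPa
n(H2) = PV/RT = (100.1 × 0.1280) / (8.314 × 296.65) = 0.005195 mol
n(Zn) = (1/1) × 0.005195 = 0.005195 mol
m(Zn) = 0.005195 × 65.38 = 0.3396 g
%Zn = 0.3396 / 0.594 × 100 = 57.17%

57.2 %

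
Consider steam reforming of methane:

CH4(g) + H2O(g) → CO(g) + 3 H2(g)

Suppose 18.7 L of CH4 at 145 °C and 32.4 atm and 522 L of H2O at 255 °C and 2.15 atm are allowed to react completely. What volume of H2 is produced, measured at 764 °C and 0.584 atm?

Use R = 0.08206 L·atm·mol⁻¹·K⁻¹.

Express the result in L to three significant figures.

n(CH4) = PV/RT = (32.4 × 18.7) / (0.08206 × 418.15) = 17.66 mol
n(H2O) = PV/RT = (2.15 × 522) / (0.08206 × 528.15) = 25.90 mol
For 17.66 mol CH4, stoichiometry requires (1/1) × 17.66 = 17.66 mol H2O; 25.90 mol is available, so CH4 is limiting.
n(H2) = (3/1) × 17.66 = 52.98 mol
V(H2) = nRT/P = 52.98 × 0.08206 × 1037.15 / 0.584 = 7721 L

7720 L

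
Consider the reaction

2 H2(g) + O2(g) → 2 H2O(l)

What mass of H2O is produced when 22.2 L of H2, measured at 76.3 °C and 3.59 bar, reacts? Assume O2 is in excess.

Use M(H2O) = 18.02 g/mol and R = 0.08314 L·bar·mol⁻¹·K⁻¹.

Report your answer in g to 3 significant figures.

n(H2) = PV/RT = (3.59 × 22.2) / (0.08314 × 349.45) = 2.743 mol
n(H2O) = (2/2) × 2.743 = 2.743 mol
m(H2O) = 2.743 × 18.02 = 49.43 g

49.4 g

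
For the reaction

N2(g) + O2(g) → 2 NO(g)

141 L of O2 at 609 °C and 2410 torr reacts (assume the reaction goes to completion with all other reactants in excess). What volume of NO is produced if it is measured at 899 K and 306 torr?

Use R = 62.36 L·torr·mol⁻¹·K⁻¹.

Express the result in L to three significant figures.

n(O2) = PV/RT = (2410 × 141) / (62.36 × 882.15) = 6.177 mol
n(NO) = (2/1) × 6.177 = 12.35 mol
V = nRT/P = 12.35 × 62.36 × 899 / 306 = 2263 L

2260 L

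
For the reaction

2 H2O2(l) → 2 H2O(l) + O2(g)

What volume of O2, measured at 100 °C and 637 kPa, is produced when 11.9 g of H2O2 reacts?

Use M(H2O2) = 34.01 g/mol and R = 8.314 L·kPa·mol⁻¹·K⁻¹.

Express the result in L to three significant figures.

n(H2O2) = 11.90 / 34.01 = 0.3499 mol
n(O2) = (1/2) × 0.3499 = 0.1749 mol
V = nRT/P = 0.1749 × 8.314 × 373.15 / 637 = 0.8518 L

0.852 L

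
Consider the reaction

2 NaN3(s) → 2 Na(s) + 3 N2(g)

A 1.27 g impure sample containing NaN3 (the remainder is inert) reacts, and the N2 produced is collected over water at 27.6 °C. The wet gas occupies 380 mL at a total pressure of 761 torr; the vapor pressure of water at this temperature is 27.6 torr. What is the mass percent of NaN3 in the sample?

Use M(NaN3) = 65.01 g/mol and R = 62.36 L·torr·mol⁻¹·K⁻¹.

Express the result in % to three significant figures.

50.7 %

P(N2) = 761 − 27.6 = 733.4 torr
n(N2) = PV/RT = (733.4 × 0.3800) / (62.36 × 300.75) = 0.01486 mol
n(NaN3) = (2/3) × 0.01486 = 0.009907 mol
m(NaN3) = 0.009907 × 65.01 = 0.6441 g
%NaN3 = 0.6441 / 1.27 × 100 = 50.72%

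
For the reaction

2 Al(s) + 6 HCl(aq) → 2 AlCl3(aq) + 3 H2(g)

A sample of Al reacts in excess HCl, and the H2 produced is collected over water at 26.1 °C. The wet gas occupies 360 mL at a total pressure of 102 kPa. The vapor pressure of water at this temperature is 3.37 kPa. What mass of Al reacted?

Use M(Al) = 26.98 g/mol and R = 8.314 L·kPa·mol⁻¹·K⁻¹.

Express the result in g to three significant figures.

P(H2) = 102 − 3.37 = 98.63 kPa
n(H2) = PV/RT = (98.63 × 0.3600) / (8.314 × 299.25) = 0.01427 mol
n(Al) = (2/3) × 0.01427 = 0.009513 mol
m(Al) = 0.009513 × 26.98 = 0.2567 g

0.257 g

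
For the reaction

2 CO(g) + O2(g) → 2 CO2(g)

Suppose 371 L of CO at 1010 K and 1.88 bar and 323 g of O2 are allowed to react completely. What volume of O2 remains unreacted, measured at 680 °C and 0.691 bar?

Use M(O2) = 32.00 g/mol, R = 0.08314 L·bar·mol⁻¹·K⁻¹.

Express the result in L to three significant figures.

681 L

n(CO) = PV/RT = (1.88 × 371) / (0.08314 × 1010) = 8.306 mol
n(O2) = 323 / 32.00 = 10.09 mol
For 8.306 mol CO, stoichiometry requires (1/2) × 8.306 = 4.153 mol O2; 10.09 mol is available, so CO is limiting.
n(O2) consumed = (1/2) × 8.306 = 4.153 mol; remaining = 10.09 − 4.153 = 5.937 mol
V(O2) = nRT/P = 5.937 × 0.08314 × 953.15 / 0.691 = 680.9 L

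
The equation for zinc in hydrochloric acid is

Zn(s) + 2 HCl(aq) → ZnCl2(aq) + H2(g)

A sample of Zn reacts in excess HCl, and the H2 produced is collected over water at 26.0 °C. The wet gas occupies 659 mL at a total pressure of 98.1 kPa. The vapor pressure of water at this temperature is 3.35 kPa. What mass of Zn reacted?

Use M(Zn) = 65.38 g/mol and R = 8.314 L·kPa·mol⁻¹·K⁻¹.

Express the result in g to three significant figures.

P(H2) = 98.1 − 3.35 = 94.75 kPa
n(H2) = PV/RT = (94.75 × 0.6590) / (8.314 × 299.15) = 0.02511 mol
n(Zn) = (1/1) × 0.02511 = 0.02511 mol
m(Zn) = 0.02511 × 65.38 = 1.642 g

1.64 g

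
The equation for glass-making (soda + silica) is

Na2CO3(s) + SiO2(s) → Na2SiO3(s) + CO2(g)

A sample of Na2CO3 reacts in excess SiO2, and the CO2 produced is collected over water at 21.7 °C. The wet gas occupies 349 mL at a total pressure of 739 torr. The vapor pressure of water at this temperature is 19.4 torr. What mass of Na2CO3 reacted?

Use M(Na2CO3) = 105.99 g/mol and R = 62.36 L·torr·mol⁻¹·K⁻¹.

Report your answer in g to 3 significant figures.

1.45 g

P(CO2) = 739 − 19.4 = 719.6 torr
n(CO2) = PV/RT = (719.6 × 0.3490) / (62.36 × 294.85) = 0.01366 mol
n(Na2CO3) = (1/1) × 0.01366 = 0.01366 mol
m(Na2CO3) = 0.01366 × 105.99 = 1.448 g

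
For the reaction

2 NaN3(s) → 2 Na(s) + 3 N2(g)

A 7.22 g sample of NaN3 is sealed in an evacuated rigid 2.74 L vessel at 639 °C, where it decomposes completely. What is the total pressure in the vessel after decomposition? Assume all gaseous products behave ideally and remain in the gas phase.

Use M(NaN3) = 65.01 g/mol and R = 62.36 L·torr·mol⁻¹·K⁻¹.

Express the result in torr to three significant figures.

3460 torr

n(NaN3) = 7.22 / 65.01 = 0.1111 mol
n(gas produced) = (3/2) × 0.1111 = 0.1667 mol
P = nRT/V = 0.1667 × 62.36 × 912.15 / 2.74 = 3461 torr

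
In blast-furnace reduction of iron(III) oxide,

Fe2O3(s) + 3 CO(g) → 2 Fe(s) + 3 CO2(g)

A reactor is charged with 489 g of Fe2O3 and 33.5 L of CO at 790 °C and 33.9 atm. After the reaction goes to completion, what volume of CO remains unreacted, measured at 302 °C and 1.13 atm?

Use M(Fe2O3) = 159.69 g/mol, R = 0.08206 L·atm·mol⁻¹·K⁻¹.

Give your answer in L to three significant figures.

n(Fe2O3) = 489 / 159.69 = 3.062 mol
n(CO) = PV/RT = (33.9 × 33.5) / (0.08206 × 1063.15) = 13.02 mol
For 3.062 mol Fe2O3, stoichiometry requires (3/1) × 3.062 = 9.186 mol CO; 13.02 mol is available, so Fe2O3 is limiting.
n(CO) consumed = (3/1) × 3.062 = 9.186 mol; remaining = 13.02 − 9.186 = 3.834 mol
V(CO) = nRT/P = 3.834 × 0.08206 × 575.15 / 1.13 = 160.1 L

160 L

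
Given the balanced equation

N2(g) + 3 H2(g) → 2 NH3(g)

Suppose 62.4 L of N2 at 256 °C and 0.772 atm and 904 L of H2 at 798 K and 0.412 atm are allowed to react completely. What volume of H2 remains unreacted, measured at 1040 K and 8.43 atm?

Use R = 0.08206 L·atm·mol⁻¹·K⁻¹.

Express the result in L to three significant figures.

n(N2) = PV/RT = (0.772 × 62.4) / (0.08206 × 529.15) = 1.109 mol
n(H2) = PV/RT = (0.412 × 904) / (0.08206 × 798) = 5.688 mol
For 1.109 mol N2, stoichiometry requires (3/1) × 1.109 = 3.327 mol H2; 5.688 mol is available, so N2 is limiting.
n(H2) consumed = (3/1) × 1.109 = 3.327 mol; remaining = 5.688 − 3.327 = 2.361 mol
V(H2) = nRT/P = 2.361 × 0.08206 × 1040 / 8.43 = 23.90 L

23.9 L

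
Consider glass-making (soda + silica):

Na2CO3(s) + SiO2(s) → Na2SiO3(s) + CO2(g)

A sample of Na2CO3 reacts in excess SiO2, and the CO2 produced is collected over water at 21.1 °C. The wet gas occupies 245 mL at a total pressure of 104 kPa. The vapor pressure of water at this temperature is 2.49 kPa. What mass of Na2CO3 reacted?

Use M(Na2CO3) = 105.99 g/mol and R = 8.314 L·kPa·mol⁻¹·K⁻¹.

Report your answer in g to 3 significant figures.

1.08 g

P(CO2) = 104 − 2.49 = 101.5 kPa
n(CO2) = PV/RT = (101.5 × 0.2450) / (8.314 × 294.25) = 0.01016 mol
n(Na2CO3) = (1/1) × 0.01016 = 0.01016 mol
m(Na2CO3) = 0.01016 × 105.99 = 1.077 g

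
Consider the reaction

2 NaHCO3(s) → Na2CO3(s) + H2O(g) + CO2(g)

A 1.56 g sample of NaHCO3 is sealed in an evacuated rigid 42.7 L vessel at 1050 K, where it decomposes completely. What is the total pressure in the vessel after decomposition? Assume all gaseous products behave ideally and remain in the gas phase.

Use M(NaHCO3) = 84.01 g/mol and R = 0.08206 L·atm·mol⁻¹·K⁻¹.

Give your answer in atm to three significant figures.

0.0375 atm

n(NaHCO3) = 1.56 / 84.01 = 0.01857 mol
n(gas produced) = (2/2) × 0.01857 = 0.01857 mol
P = nRT/V = 0.01857 × 0.08206 × 1050 / 42.7 = 0.03747 atm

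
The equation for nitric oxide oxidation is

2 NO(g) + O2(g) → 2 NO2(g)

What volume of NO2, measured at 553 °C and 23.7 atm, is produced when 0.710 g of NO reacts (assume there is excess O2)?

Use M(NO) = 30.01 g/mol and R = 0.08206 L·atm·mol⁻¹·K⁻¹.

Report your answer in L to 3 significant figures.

0.0677 L

n(NO) = 0.7100 / 30.01 = 0.02366 mol
n(NO2) = (2/2) × 0.02366 = 0.02366 mol
V = nRT/P = 0.02366 × 0.08206 × 826.15 / 23.7 = 0.06768 L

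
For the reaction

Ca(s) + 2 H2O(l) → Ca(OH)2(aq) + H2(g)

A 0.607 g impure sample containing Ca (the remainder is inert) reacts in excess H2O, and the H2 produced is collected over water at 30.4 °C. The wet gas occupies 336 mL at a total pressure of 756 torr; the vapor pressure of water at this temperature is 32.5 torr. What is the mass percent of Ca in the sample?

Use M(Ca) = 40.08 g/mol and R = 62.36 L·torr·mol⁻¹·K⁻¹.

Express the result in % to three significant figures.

P(H2) = 756 − 32.5 = 723.5 torr
n(H2) = PV/RT = (723.5 × 0.3360) / (62.36 × 303.55) = 0.01284 mol
n(Ca) = (1/1) × 0.01284 = 0.01284 mol
m(Ca) = 0.01284 × 40.08 = 0.5146 g
%Ca = 0.5146 / 0.607 × 100 = 84.78%

84.8 %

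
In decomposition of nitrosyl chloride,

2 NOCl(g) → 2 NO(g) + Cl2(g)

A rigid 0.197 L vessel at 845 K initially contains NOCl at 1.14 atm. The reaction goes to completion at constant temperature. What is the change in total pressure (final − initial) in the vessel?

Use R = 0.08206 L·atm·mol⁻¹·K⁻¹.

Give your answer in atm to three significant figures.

0.570 atm

Rigid vessel, constant T ⇒ P scales with total gas moles (2 → 3).
P_final = (3/2) × 1.14 = 1.710 atm; ΔP = 1.710 − 1.14 = 0.5700 atm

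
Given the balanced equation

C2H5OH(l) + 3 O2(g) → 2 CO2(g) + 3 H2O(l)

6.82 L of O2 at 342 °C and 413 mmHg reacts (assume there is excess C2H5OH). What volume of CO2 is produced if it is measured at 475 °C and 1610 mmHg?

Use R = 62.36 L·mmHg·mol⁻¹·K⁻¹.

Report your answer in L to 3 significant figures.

1.42 L

n(O2) = PV/RT = (413 × 6.82) / (62.36 × 615.15) = 0.07343 mol
n(CO2) = (2/3) × 0.07343 = 0.04895 mol
V = nRT/P = 0.04895 × 62.36 × 748.15 / 1610 = 1.418 L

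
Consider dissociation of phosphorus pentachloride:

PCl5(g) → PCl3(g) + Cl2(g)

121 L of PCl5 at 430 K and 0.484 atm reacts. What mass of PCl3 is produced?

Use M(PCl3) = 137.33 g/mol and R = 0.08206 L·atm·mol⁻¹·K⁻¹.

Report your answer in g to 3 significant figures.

n(PCl5) = PV/RT = (0.484 × 121) / (0.08206 × 430) = 1.660 mol
n(PCl3) = (1/1) × 1.660 = 1.660 mol
m(PCl3) = 1.660 × 137.33 = 228.0 g

228 g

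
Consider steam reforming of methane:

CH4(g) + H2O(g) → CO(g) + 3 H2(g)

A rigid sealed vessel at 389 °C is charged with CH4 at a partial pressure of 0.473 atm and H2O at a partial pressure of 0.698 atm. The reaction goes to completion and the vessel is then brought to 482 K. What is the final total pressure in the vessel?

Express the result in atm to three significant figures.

With V and T fixed, P_i ∝ n_i, so the mole ratios apply directly to partial pressures at 389 °C.
P(H2O) required for 0.473 atm of CH4 = (1/1) × 0.473 = 0.4730 atm; available 0.698 atm, so CH4 is limiting.
P(H2O) remaining = 0.698 − (1/1) × 0.473 = 0.2250 atm
P(gaseous products) = (1+3)/1 × 0.473 = 1.892 atm
P_total at 389 °C = 0.2250 + 1.892 = 2.117 atm
Scaling to 482 K: P = 2.117 × 482/662.15 = 1.541 atm

1.54 atm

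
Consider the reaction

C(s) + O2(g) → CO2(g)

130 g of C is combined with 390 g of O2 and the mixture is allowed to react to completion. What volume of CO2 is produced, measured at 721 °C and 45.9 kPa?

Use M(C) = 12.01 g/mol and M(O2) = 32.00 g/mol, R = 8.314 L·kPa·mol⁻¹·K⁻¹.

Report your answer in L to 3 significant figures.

n(C) = 130 / 12.01 = 10.82 mol
n(O2) = 390 / 32.00 = 12.19 mol
For 10.82 mol C, stoichiometry requires (1/1) × 10.82 = 10.82 mol O2; 12.19 mol is available, so C is limiting.
n(CO2) = (1/1) × 10.82 = 10.82 mol
V(CO2) = nRT/P = 10.82 × 8.314 × 994.15 / 45.9 = 1948 L

1950 L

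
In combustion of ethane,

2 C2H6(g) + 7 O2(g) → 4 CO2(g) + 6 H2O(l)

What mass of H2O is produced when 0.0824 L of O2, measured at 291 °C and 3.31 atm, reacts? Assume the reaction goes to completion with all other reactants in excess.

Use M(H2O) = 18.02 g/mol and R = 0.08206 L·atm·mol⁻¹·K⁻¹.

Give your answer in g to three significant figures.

0.0910 g

n(O2) = PV/RT = (3.31 × 0.0824) / (0.08206 × 564.15) = 0.005892 mol
n(H2O) = (6/7) × 0.005892 = 0.005050 mol
m(H2O) = 0.005050 × 18.02 = 0.09100 g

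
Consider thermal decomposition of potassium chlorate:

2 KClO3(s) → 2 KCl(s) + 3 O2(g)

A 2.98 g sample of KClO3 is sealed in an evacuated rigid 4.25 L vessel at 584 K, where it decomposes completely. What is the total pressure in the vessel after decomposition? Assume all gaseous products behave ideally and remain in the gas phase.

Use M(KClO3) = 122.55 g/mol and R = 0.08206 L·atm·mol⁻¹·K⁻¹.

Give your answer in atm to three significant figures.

n(KClO3) = 2.98 / 122.55 = 0.02432 mol
n(gas produced) = (3/2) × 0.02432 = 0.03648 mol
P = nRT/V = 0.03648 × 0.08206 × 584 / 4.25 = 0.4113 atm

0.411 atm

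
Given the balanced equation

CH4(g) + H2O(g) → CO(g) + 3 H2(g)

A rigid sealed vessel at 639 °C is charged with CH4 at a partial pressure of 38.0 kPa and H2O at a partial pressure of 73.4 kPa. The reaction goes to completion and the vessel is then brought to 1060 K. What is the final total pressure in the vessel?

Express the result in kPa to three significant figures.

At constant V, partial pressures at 639 °C are proportional to moles, so apply stoichiometry directly to pressures.
P(H2O) required for 38.0 kPa of CH4 = (1/1) × 38.0 = 38.00 kPa; available 73.4 kPa, so CH4 is limiting.
P(H2O) remaining = 73.4 − (1/1) × 38.0 = 35.40 kPa
P(gaseous products) = (1+3)/1 × 38.0 = 152.0 kPa
P_total at 639 °C = 35.40 + 152.0 = 187.4 kPa
Scaling to 1060 K: P = 187.4 × 1060/912.15 = 217.8 kPa

218 kPa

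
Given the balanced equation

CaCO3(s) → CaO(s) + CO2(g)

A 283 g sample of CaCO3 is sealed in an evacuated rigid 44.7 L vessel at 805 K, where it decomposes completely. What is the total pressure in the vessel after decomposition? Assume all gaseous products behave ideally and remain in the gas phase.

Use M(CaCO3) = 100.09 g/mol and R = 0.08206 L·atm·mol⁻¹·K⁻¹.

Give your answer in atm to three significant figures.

n(CaCO3) = 283 / 100.09 = 2.827 mol
n(gas produced) = (1/1) × 2.827 = 2.827 mol
P = nRT/V = 2.827 × 0.08206 × 805 / 44.7 = 4.178 atm

4.18 atm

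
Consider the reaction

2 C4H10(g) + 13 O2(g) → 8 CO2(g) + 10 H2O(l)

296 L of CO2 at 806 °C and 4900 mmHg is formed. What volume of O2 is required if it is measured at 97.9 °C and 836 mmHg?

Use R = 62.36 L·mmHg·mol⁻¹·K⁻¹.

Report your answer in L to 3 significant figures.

969 L

n(CO2) = PV/RT = (4900 × 296) / (62.36 × 1079.15) = 21.55 mol
n(O2) = (13/8) × 21.55 = 35.02 mol
V = nRT/P = 35.02 × 62.36 × 371.05 / 836 = 969.3 L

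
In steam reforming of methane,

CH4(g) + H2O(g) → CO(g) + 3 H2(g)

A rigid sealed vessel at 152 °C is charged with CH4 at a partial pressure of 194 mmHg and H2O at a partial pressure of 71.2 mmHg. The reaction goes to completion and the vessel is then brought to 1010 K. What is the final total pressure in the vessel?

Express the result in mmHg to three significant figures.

With V and T fixed, P_i ∝ n_i, so the mole ratios apply directly to partial pressures at 152 °C.
P(H2O) required for 194 mmHg of CH4 = (1/1) × 194 = 194.0 mmHg; available 71.2 mmHg, so H2O is limiting.
P(CH4) remaining = 194 − (1/1) × 71.2 = 122.8 mmHg
P(gaseous products) = (1+3)/1 × 71.2 = 284.8 mmHg
P_total at 152 °C = 122.8 + 284.8 = 407.6 mmHg
Scaling to 1010 K: P = 407.6 × 1010/425.15 = 968.3 mmHg

968 mmHg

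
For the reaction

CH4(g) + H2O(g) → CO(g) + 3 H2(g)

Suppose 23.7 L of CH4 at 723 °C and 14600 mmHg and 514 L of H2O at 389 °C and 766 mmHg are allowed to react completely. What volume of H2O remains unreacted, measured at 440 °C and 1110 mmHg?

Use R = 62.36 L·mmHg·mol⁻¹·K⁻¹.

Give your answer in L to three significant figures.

n(CH4) = PV/RT = (14600 × 23.7) / (62.36 × 996.15) = 5.570 mol
n(H2O) = PV/RT = (766 × 514) / (62.36 × 662.15) = 9.535 mol
For 5.570 mol CH4, stoichiometry requires (1/1) × 5.570 = 5.570 mol H2O; 9.535 mol is available, so CH4 is limiting.
n(H2O) consumed = (1/1) × 5.570 = 5.570 mol; remaining = 9.535 − 5.570 = 3.965 mol
V(H2O) = nRT/P = 3.965 × 62.36 × 713.15 / 1110 = 158.9 L

159 L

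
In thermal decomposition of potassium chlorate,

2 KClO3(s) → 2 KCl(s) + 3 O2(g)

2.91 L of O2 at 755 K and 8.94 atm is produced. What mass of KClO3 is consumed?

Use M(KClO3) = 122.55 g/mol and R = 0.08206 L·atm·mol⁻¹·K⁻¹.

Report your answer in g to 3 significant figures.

n(O2) = PV/RT = (8.94 × 2.91) / (0.08206 × 755) = 0.4199 mol
n(KClO3) = (2/3) × 0.4199 = 0.2799 mol
m(KClO3) = 0.2799 × 122.55 = 34.30 g

34.3 g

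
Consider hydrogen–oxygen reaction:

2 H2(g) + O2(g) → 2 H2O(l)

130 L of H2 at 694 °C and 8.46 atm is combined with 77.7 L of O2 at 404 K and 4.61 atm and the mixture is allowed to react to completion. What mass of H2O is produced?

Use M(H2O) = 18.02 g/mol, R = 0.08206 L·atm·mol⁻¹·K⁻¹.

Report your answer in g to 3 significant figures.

250 g

n(H2) = PV/RT = (8.46 × 130) / (0.08206 × 967.15) = 13.86 mol
n(O2) = PV/RT = (4.61 × 77.7) / (0.08206 × 404) = 10.80 mol
For 13.86 mol H2, stoichiometry requires (1/2) × 13.86 = 6.930 mol O2; 10.80 mol is available, so H2 is limiting.
n(H2O) = (2/2) × 13.86 = 13.86 mol
m(H2O) = 13.86 × 18.02 = 249.8 g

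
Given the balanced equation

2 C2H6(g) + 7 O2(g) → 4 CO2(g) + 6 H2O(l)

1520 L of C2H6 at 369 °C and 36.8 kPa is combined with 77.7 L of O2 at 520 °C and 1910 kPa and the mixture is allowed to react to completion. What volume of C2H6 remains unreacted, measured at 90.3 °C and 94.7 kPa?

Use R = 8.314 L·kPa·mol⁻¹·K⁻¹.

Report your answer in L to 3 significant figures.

n(C2H6) = PV/RT = (36.8 × 1520) / (8.314 × 642.15) = 10.48 mol
n(O2) = PV/RT = (1910 × 77.7) / (8.314 × 793.15) = 22.51 mol
For 10.48 mol C2H6, stoichiometry requires (7/2) × 10.48 = 36.68 mol O2; 22.51 mol is available, so O2 is limiting.
n(C2H6) consumed = (2/7) × 22.51 = 6.431 mol; remaining = 10.48 − 6.431 = 4.049 mol
V(C2H6) = nRT/P = 4.049 × 8.314 × 363.45 / 94.7 = 129.2 L

129 L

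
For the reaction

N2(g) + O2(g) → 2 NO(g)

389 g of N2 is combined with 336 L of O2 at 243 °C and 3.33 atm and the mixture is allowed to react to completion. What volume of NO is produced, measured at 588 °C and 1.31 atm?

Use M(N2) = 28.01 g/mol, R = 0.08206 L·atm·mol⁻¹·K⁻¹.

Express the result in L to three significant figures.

1500 L

n(N2) = 389 / 28.01 = 13.89 mol
n(O2) = PV/RT = (3.33 × 336) / (0.08206 × 516.15) = 26.42 mol
For 13.89 mol N2, stoichiometry requires (1/1) × 13.89 = 13.89 mol O2; 26.42 mol is available, so N2 is limiting.
n(NO) = (2/1) × 13.89 = 27.78 mol
V(NO) = nRT/P = 27.78 × 0.08206 × 861.15 / 1.31 = 1499 L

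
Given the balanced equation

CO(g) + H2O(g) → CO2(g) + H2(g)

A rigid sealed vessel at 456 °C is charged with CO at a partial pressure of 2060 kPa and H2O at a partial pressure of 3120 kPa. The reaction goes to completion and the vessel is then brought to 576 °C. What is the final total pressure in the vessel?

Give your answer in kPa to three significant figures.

Because the vessel is rigid and T is held at 456 °C, work the stoichiometry in partial pressures (P_i = n_iRT/V).
P(H2O) required for 2060 kPa of CO = (1/1) × 2060 = 2060 kPa; available 3120 kPa, so CO is limiting.
P(H2O) remaining = 3120 − (1/1) × 2060 = 1060 kPa
P(gaseous products) = (1+1)/1 × 2060 = 4120 kPa
P_total at 456 °C = 1060 + 4120 = 5180 kPa
Scaling to 576 °C: P = 5180 × 849.15/729.15 = 6032 kPa

6030 kPa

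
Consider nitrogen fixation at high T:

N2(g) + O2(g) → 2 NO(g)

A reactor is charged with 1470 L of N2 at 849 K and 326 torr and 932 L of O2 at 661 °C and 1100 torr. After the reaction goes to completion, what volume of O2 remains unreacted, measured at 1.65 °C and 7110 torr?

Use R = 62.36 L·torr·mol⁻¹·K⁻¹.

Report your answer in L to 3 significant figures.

n(N2) = PV/RT = (326 × 1470) / (62.36 × 849) = 9.052 mol
n(O2) = PV/RT = (1100 × 932) / (62.36 × 934.15) = 17.60 mol
For 9.052 mol N2, stoichiometry requires (1/1) × 9.052 = 9.052 mol O2; 17.60 mol is available, so N2 is limiting.
n(O2) consumed = (1/1) × 9.052 = 9.052 mol; remaining = 17.60 − 9.052 = 8.548 mol
V(O2) = nRT/P = 8.548 × 62.36 × 274.8 / 7110 = 20.60 L

20.6 L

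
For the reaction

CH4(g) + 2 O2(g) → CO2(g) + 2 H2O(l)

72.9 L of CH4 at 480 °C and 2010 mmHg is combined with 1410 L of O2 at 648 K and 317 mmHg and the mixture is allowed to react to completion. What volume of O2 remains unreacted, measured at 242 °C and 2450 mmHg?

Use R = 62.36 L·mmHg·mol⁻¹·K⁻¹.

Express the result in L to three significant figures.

n(CH4) = PV/RT = (2010 × 72.9) / (62.36 × 753.15) = 3.120 mol
n(O2) = PV/RT = (317 × 1410) / (62.36 × 648) = 11.06 mol
For 3.120 mol CH4, stoichiometry requires (2/1) × 3.120 = 6.240 mol O2; 11.06 mol is available, so CH4 is limiting.
n(O2) consumed = (2/1) × 3.120 = 6.240 mol; remaining = 11.06 − 6.240 = 4.820 mol
V(O2) = nRT/P = 4.820 × 62.36 × 515.15 / 2450 = 63.20 L

63.2 L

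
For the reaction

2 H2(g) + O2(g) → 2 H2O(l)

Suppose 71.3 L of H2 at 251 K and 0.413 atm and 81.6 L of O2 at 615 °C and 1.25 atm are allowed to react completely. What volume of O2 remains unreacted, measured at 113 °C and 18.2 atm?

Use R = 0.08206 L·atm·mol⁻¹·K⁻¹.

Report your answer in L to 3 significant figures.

1.19 L

n(H2) = PV/RT = (0.413 × 71.3) / (0.08206 × 251) = 1.430 mol
n(O2) = PV/RT = (1.25 × 81.6) / (0.08206 × 888.15) = 1.400 mol
For 1.430 mol H2, stoichiometry requires (1/2) × 1.430 = 0.7150 mol O2; 1.400 mol is available, so H2 is limiting.
n(O2) consumed = (1/2) × 1.430 = 0.7150 mol; remaining = 1.400 − 0.7150 = 0.6850 mol
V(O2) = nRT/P = 0.6850 × 0.08206 × 386.15 / 18.2 = 1.193 L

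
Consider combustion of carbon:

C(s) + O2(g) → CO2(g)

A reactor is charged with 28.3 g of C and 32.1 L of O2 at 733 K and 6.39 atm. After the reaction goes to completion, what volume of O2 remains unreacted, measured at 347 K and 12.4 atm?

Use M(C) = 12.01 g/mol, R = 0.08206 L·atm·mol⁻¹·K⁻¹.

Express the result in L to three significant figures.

2.42 L

n(C) = 28.3 / 12.01 = 2.356 mol
n(O2) = PV/RT = (6.39 × 32.1) / (0.08206 × 733) = 3.410 mol
For 2.356 mol C, stoichiometry requires (1/1) × 2.356 = 2.356 mol O2; 3.410 mol is available, so C is limiting.
n(O2) consumed = (1/1) × 2.356 = 2.356 mol; remaining = 3.410 − 2.356 = 1.054 mol
V(O2) = nRT/P = 1.054 × 0.08206 × 347 / 12.4 = 2.420 L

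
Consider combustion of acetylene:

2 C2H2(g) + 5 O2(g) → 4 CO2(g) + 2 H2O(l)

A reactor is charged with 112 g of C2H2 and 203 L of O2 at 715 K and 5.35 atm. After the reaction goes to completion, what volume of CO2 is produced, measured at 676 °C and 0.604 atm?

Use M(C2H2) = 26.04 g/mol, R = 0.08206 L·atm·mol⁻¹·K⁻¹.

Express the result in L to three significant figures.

1110 L

n(C2H2) = 112 / 26.04 = 4.301 mol
n(O2) = PV/RT = (5.35 × 203) / (0.08206 × 715) = 18.51 mol
For 4.301 mol C2H2, stoichiometry requires (5/2) × 4.301 = 10.75 mol O2; 18.51 mol is available, so C2H2 is limiting.
n(CO2) = (4/2) × 4.301 = 8.602 mol
V(CO2) = nRT/P = 8.602 × 0.08206 × 949.15 / 0.604 = 1109 L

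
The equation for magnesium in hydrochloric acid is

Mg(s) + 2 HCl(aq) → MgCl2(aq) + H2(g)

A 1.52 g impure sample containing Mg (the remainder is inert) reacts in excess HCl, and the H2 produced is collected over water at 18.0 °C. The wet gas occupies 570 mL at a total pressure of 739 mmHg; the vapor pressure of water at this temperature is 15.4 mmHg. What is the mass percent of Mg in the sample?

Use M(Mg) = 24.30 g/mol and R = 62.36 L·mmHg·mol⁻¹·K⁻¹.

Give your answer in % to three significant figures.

36.3 %

P(H2) = 739 − 15.4 = 723.6 mmHg
n(H2) = PV/RT = (723.6 × 0.5700) / (62.36 × 291.15) = 0.02272 mol
n(Mg) = (1/1) × 0.02272 = 0.02272 mol
m(Mg) = 0.02272 × 24.30 = 0.5521 g
%Mg = 0.5521 / 1.52 × 100 = 36.32%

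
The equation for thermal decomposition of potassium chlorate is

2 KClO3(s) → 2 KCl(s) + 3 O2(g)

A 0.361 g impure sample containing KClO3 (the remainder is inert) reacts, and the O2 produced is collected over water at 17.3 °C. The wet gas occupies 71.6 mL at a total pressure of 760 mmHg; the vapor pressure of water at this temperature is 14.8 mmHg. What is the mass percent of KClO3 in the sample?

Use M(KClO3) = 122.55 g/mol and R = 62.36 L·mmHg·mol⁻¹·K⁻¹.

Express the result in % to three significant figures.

66.7 %

P(O2) = 760 − 14.8 = 745.2 mmHg
n(O2) = PV/RT = (745.2 × 0.07160) / (62.36 × 290.45) = 0.002946 mol
n(KClO3) = (2/3) × 0.002946 = 0.001964 mol
m(KClO3) = 0.001964 × 122.55 = 0.2407 g
%KClO3 = 0.2407 / 0.361 × 100 = 66.68%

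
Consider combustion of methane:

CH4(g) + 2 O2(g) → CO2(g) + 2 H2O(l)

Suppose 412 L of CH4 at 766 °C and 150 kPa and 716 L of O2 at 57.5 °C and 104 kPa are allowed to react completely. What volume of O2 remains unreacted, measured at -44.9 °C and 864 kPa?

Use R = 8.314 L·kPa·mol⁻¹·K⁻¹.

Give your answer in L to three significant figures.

28.1 L

n(CH4) = PV/RT = (150 × 412) / (8.314 × 1039.15) = 7.153 mol
n(O2) = PV/RT = (104 × 716) / (8.314 × 330.65) = 27.09 mol
For 7.153 mol CH4, stoichiometry requires (2/1) × 7.153 = 14.31 mol O2; 27.09 mol is available, so CH4 is limiting.
n(O2) consumed = (2/1) × 7.153 = 14.31 mol; remaining = 27.09 − 14.31 = 12.78 mol
V(O2) = nRT/P = 12.78 × 8.314 × 228.25 / 864 = 28.07 L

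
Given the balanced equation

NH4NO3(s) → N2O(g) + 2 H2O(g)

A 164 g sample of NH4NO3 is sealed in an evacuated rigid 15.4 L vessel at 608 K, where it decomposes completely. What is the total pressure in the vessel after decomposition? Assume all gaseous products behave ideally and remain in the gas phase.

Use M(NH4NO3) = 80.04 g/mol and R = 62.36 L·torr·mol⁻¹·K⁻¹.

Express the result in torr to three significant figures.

15100 torr

n(NH4NO3) = 164 / 80.04 = 2.049 mol
n(gas produced) = (3/1) × 2.049 = 6.147 mol
P = nRT/V = 6.147 × 62.36 × 608 / 15.4 = 15130 torr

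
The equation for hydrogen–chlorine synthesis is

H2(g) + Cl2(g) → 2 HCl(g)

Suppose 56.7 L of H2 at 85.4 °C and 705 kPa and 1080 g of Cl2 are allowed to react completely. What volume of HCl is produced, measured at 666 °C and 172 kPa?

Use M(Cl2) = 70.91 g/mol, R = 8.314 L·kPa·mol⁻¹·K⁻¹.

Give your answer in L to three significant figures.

n(H2) = PV/RT = (705 × 56.7) / (8.314 × 358.55) = 13.41 mol
n(Cl2) = 1080 / 70.91 = 15.23 mol
For 13.41 mol H2, stoichiometry requires (1/1) × 13.41 = 13.41 mol Cl2; 15.23 mol is available, so H2 is limiting.
n(HCl) = (2/1) × 13.41 = 26.82 mol
V(HCl) = nRT/P = 26.82 × 8.314 × 939.15 / 172 = 1218 L

1220 L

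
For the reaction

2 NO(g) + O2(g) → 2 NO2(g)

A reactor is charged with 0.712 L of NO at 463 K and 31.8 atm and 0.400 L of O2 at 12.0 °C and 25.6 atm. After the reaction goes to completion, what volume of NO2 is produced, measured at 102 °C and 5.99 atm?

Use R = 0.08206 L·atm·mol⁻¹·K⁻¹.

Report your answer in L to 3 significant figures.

n(NO) = PV/RT = (31.8 × 0.712) / (0.08206 × 463) = 0.5959 mol
n(O2) = PV/RT = (25.6 × 0.400) / (0.08206 × 285.15) = 0.4376 mol
For 0.5959 mol NO, stoichiometry requires (1/2) × 0.5959 = 0.2979 mol O2; 0.4376 mol is available, so NO is limiting.
n(NO2) = (2/2) × 0.5959 = 0.5959 mol
V(NO2) = nRT/P = 0.5959 × 0.08206 × 375.15 / 5.99 = 3.063 L

3.06 L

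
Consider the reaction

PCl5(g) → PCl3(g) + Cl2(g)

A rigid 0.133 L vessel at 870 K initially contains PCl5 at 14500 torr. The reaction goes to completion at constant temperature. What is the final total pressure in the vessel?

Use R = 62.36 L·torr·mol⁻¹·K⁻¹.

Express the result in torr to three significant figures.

29000 torr

Since T and V are fixed, P_final/P_initial = n_final/n_initial = 2/1.
P_final = (2/1) × 14500 = 29000 torr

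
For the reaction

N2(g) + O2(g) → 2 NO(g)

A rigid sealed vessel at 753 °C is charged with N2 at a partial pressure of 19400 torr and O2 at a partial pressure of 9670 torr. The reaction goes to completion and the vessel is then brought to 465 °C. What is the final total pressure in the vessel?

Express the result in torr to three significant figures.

20900 torr

Because the vessel is rigid and T is held at 753 °C, work the stoichiometry in partial pressures (P_i = n_iRT/V).
P(O2) required for 19400 torr of N2 = (1/1) × 19400 = 19400 torr; available 9670 torr, so O2 is limiting.
P(N2) remaining = 19400 − (1/1) × 9670 = 9730 torr
P(gaseous products) = (2)/1 × 9670 = 19340 torr
P_total at 753 °C = 9730 + 19340 = 29070 torr
Scaling to 465 °C: P = 29070 × 738.15/1026.15 = 20910 torr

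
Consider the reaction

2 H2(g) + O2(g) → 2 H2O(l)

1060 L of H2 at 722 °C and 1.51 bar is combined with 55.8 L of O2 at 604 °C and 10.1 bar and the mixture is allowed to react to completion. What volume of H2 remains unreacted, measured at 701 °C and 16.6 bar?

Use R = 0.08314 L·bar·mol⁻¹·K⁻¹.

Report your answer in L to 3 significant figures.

n(H2) = PV/RT = (1.51 × 1060) / (0.08314 × 995.15) = 19.35 mol
n(O2) = PV/RT = (10.1 × 55.8) / (0.08314 × 877.15) = 7.728 mol
For 19.35 mol H2, stoichiometry requires (1/2) × 19.35 = 9.675 mol O2; 7.728 mol is available, so O2 is limiting.
n(H2) consumed = (2/1) × 7.728 = 15.46 mol; remaining = 19.35 − 15.46 = 3.890 mol
V(H2) = nRT/P = 3.890 × 0.08314 × 974.15 / 16.6 = 18.98 L

19.0 L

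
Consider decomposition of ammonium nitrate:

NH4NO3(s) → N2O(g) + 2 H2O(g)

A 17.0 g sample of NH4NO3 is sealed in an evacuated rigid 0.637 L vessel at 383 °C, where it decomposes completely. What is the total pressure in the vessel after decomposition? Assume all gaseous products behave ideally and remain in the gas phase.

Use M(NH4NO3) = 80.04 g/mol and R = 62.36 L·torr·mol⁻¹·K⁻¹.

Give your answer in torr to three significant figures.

40900 torr

n(NH4NO3) = 17.0 / 80.04 = 0.2124 mol
n(gas produced) = (3/1) × 0.2124 = 0.6372 mol
P = nRT/V = 0.6372 × 62.36 × 656.15 / 0.637 = 40930 torr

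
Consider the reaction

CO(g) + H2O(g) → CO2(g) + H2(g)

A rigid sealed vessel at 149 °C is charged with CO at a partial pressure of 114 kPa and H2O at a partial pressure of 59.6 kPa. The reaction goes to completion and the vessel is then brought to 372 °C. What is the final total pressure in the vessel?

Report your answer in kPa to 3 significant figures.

265 kPa

Because the vessel is rigid and T is held at 149 °C, work the stoichiometry in partial pressures (P_i = n_iRT/V).
P(H2O) required for 114 kPa of CO = (1/1) × 114 = 114.0 kPa; available 59.6 kPa, so H2O is limiting.
P(CO) remaining = 114 − (1/1) × 59.6 = 54.40 kPa
P(gaseous products) = (1+1)/1 × 59.6 = 119.2 kPa
P_total at 149 °C = 54.40 + 119.2 = 173.6 kPa
Scaling to 372 °C: P = 173.6 × 645.15/422.15 = 265.3 kPa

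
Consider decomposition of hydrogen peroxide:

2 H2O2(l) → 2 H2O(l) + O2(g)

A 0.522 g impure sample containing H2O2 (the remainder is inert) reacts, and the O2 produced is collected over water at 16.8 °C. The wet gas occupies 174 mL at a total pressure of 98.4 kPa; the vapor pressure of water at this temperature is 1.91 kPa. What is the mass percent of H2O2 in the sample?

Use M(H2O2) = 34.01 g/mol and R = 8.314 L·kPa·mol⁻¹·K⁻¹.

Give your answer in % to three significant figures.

P(O2) = 98.4 − 1.91 = 96.49 kPa
n(O2) = PV/RT = (96.49 × 0.1740) / (8.314 × 289.95) = 0.006965 mol
n(H2O2) = (2/1) × 0.006965 = 0.01393 mol
m(H2O2) = 0.01393 × 34.01 = 0.4738 g
%H2O2 = 0.4738 / 0.522 × 100 = 90.77%

90.8 %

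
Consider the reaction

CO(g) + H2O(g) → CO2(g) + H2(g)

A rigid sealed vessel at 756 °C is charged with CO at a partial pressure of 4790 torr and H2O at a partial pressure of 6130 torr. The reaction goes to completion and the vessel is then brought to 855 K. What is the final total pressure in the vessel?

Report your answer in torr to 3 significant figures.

Because the vessel is rigid and T is held at 756 °C, work the stoichiometry in partial pressures (P_i = n_iRT/V).
P(H2O) required for 4790 torr of CO = (1/1) × 4790 = 4790 torr; available 6130 torr, so CO is limiting.
P(H2O) remaining = 6130 − (1/1) × 4790 = 1340 torr
P(gaseous products) = (1+1)/1 × 4790 = 9580 torr
P_total at 756 °C = 1340 + 9580 = 10920 torr
Scaling to 855 K: P = 10920 × 855/1029.15 = 9072 torr

9070 torr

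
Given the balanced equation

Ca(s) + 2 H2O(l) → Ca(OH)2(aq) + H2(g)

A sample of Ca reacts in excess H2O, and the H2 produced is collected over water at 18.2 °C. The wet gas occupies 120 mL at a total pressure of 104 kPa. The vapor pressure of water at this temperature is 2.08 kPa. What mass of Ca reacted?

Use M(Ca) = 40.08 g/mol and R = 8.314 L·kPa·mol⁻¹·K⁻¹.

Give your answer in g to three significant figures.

0.202 g

P(H2) = 104 − 2.08 = 101.9 kPa
n(H2) = PV/RT = (101.9 × 0.1200) / (8.314 × 291.35) = 0.005048 mol
n(Ca) = (1/1) × 0.005048 = 0.005048 mol
m(Ca) = 0.005048 × 40.08 = 0.2023 g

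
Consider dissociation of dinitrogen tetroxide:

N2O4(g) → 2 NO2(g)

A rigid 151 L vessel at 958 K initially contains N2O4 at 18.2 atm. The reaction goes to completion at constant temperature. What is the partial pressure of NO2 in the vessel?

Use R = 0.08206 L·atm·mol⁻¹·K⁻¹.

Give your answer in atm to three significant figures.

36.4 atm

n(N2O4)₀ = PV/RT = (18.2 × 151) / (0.08206 × 958) = 34.96 mol
n(NO2) = (2/1) × 34.96 = 69.92 mol
P(NO2) = nRT/V = 69.92 × 0.08206 × 958 / 151 = 36.40 atm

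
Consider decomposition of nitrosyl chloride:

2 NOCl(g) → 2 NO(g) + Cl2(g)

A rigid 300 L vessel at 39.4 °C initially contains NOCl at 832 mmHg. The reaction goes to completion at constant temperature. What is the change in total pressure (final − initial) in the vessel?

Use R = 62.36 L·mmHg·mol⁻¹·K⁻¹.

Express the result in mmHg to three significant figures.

416 mmHg

Since T and V are fixed, P_final/P_initial = n_final/n_initial = 3/2.
P_final = (3/2) × 832 = 1248 mmHg; ΔP = 1248 − 832 = 416.0 mmHg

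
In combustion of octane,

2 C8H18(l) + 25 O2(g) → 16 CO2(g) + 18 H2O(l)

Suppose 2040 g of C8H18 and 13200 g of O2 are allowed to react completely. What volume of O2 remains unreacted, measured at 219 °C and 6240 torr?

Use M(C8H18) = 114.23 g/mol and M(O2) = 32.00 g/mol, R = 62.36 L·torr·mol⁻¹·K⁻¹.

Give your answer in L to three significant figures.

n(C8H18) = 2040 / 114.23 = 17.86 mol
n(O2) = 13200 / 32.00 = 412.5 mol
For 17.86 mol C8H18, stoichiometry requires (25/2) × 17.86 = 223.2 mol O2; 412.5 mol is available, so C8H18 is limiting.
n(O2) consumed = (25/2) × 17.86 = 223.2 mol; remaining = 412.5 − 223.2 = 189.3 mol
V(O2) = nRT/P = 189.3 × 62.36 × 492.15 / 6240 = 931.0 L

931 L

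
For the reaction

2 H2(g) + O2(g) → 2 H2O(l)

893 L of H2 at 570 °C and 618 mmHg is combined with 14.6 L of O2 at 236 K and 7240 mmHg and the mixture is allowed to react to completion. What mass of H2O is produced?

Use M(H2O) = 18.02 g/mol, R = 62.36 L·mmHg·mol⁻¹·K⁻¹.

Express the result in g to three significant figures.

n(H2) = PV/RT = (618 × 893) / (62.36 × 843.15) = 10.50 mol
n(O2) = PV/RT = (7240 × 14.6) / (62.36 × 236) = 7.182 mol
For 10.50 mol H2, stoichiometry requires (1/2) × 10.50 = 5.250 mol O2; 7.182 mol is available, so H2 is limiting.
n(H2O) = (2/2) × 10.50 = 10.50 mol
m(H2O) = 10.50 × 18.02 = 189.2 g

189 g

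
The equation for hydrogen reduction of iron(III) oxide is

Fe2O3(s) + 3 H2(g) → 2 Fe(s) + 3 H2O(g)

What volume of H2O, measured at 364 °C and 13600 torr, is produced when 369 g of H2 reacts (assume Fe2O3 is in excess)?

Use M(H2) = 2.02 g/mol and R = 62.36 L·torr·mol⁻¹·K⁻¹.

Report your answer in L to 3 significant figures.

534 L

n(H2) = 369.0 / 2.02 = 182.7 mol
n(H2O) = (3/3) × 182.7 = 182.7 mol
V = nRT/P = 182.7 × 62.36 × 637.15 / 13600 = 533.8 L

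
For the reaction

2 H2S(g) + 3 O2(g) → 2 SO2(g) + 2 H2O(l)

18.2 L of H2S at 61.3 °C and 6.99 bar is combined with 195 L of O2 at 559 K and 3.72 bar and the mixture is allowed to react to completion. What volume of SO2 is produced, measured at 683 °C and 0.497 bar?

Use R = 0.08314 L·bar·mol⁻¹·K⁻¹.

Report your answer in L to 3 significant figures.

732 L

n(H2S) = PV/RT = (6.99 × 18.2) / (0.08314 × 334.45) = 4.575 mol
n(O2) = PV/RT = (3.72 × 195) / (0.08314 × 559) = 15.61 mol
For 4.575 mol H2S, stoichiometry requires (3/2) × 4.575 = 6.863 mol O2; 15.61 mol is available, so H2S is limiting.
n(SO2) = (2/2) × 4.575 = 4.575 mol
V(SO2) = nRT/P = 4.575 × 0.08314 × 956.15 / 0.497 = 731.8 L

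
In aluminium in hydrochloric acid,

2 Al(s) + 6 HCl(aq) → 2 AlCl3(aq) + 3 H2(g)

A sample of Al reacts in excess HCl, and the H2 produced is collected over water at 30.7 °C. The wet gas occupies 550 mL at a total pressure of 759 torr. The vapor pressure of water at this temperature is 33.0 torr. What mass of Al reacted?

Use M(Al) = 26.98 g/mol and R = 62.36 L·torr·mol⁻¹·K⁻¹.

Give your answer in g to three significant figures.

0.379 g

P(H2) = 759 − 33.0 = 726.0 torr
n(H2) = PV/RT = (726.0 × 0.5500) / (62.36 × 303.85) = 0.02107 mol
n(Al) = (2/3) × 0.02107 = 0.01405 mol
m(Al) = 0.01405 × 26.98 = 0.3791 g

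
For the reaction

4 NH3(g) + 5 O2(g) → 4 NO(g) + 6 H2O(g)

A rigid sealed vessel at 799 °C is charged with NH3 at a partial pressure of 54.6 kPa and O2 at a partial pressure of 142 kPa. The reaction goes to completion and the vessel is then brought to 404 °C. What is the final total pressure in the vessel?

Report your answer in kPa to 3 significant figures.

133 kPa

At constant V, partial pressures at 799 °C are proportional to moles, so apply stoichiometry directly to pressures.
P(O2) required for 54.6 kPa of NH3 = (5/4) × 54.6 = 68.25 kPa; available 142 kPa, so NH3 is limiting.
P(O2) remaining = 142 − (5/4) × 54.6 = 73.75 kPa
P(gaseous products) = (4+6)/4 × 54.6 = 136.5 kPa
P_total at 799 °C = 73.75 + 136.5 = 210.2 kPa
Scaling to 404 °C: P = 210.2 × 677.15/1072.15 = 132.8 kPa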